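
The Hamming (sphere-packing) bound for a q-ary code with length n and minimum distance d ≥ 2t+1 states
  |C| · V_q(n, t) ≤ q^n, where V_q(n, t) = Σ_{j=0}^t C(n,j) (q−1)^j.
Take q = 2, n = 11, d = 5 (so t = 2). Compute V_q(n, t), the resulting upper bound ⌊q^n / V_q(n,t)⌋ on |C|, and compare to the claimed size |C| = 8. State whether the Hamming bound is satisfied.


V_q(n, t) = 67, q^n = 2048, Hamming bound = 30, |C| = 8 ≤ bound (satisfied).

Step 1: Compute V_q(n, t) = Σ_{j=0}^2 C(n, j) (q−1)^j.
  j = 0: C(11,0)·(1)^0 = 1·1 = 1.
  j = 1: C(11,1)·(1)^1 = 11·1 = 11.
  j = 2: C(11,2)·(1)^2 = 55·1 = 55.
  V_q(n, t) = 1 + 11 + 55 = 67.
Step 2: q^n = 2^11 = 2048.
Step 3: Hamming bound ⌊q^n / V_q(n,t)⌋ = ⌊2048/67⌋ = 30.
Step 4: Compare |C| = 8 to 30: satisfied.
The claimed |C| lies below the Hamming bound.


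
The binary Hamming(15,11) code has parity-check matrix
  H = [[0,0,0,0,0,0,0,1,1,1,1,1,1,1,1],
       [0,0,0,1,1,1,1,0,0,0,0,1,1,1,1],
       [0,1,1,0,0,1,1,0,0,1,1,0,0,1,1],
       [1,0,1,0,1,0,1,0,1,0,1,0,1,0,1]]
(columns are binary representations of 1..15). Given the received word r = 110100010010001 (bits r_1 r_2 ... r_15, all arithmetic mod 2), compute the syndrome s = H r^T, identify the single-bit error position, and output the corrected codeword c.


s = (1, 0, 1, 1)^T, error position = 11, corrected codeword c = 110100010000001

Compute s = H r^T mod 2 one row at a time:
  s_1 = 1 + 0 + 0 + 1 + 0 + 0 + 0 + 1 = 3 ≡ 1 (mod 2).
  s_2 = 1 + 0 + 0 + 0 + 0 + 0 + 0 + 1 = 2 ≡ 0 (mod 2).
  s_3 = 1 + 0 + 0 + 0 + 0 + 1 + 0 + 1 = 3 ≡ 1 (mod 2).
  s_4 = 1 + 0 + 0 + 0 + 0 + 1 + 0 + 1 = 3 ≡ 1 (mod 2).
s = (1, 0, 1, 1)^T — this equals column 11 of H (binary 1011), so error is at position 11.
Correct: flip bit 11 of r = 110100010010001 to get c = 110100010000001.


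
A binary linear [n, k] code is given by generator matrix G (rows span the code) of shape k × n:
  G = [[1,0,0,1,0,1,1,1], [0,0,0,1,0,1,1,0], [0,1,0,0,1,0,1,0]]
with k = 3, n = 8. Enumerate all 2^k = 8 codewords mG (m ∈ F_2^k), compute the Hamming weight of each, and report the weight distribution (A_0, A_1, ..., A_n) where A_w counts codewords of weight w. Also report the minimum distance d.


Weight distribution: A_0 = 1, A_2 = 1, A_3 = 2, A_4 = 1, A_5 = 2, A_6 = 1. Minimum distance d = 2.

Enumerate all 2^3 = 8 messages m ∈ F_2^3.
For each, compute codeword c = mG in F_2^8, then tally its weight.
  m = 000 → c = 00000000, weight = 0.
  m = 100 → c = 10010111, weight = 5.
  m = 010 → c = 00010110, weight = 3.
  m = 110 → c = 10000001, weight = 2.
  m = 001 → c = 01001010, weight = 3.
  m = 101 → c = 11011101, weight = 6.
  m = 011 → c = 01011100, weight = 4.
  m = 111 → c = 11001011, weight = 5.
Tally weights:
  weight 0: 1 codewords.
  weight 2: 1 codewords.
  weight 3: 2 codewords.
  weight 4: 1 codewords.
  weight 5: 2 codewords.
  weight 6: 1 codewords.
Minimum distance d = smallest w > 0 with A_w > 0 = 2.
Sanity: Σ A_w = 8 = 2^3 = 8 ✓.


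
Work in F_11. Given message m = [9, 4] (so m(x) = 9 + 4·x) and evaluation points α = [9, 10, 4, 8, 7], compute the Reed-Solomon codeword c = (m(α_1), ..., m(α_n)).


c = [1, 5, 3, 8, 4]

Message polynomial: m(x) = 9 + 4·x (mod 11).
For each evaluation point α_i, compute m(α_i) mod 11:
  α_1 = 9: Horner steps 4 → 1, so m(9) = 1.
  α_2 = 10: Horner steps 4 → 5, so m(10) = 5.
  α_3 = 4: Horner steps 4 → 3, so m(4) = 3.
  α_4 = 8: Horner steps 4 → 8, so m(8) = 8.
  α_5 = 7: Horner steps 4 → 4, so m(7) = 4.
Codeword c = [1, 5, 3, 8, 4] ∈ F_11^5.


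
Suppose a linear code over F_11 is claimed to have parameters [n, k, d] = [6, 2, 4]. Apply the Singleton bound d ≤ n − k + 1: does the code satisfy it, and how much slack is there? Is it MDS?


Singleton RHS = n − k + 1 = 5, slack = 1, bound satisfied, not MDS.

Singleton bound: d ≤ n − k + 1.
Here n = 6, k = 2, so n − k + 1 = 5.
Given d = 4, check d ≤ 5: YES.
Slack = (n − k + 1) − d = 1.
The code is NOT MDS (slack = 1 > 0).
Description: the claimed parameters are [6, 2, 4]_11; such a code would be non-MDS.


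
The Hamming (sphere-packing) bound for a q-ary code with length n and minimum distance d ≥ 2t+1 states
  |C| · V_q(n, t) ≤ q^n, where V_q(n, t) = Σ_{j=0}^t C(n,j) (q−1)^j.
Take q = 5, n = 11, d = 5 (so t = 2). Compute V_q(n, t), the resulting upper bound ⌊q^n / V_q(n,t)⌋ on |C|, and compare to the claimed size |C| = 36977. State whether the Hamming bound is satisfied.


V_q(n, t) = 925, q^n = 48828125, Hamming bound = 52787, |C| = 36977 ≤ bound (satisfied).

Step 1: Compute V_q(n, t) = Σ_{j=0}^2 C(n, j) (q−1)^j.
  j = 0: C(11,0)·(4)^0 = 1·1 = 1.
  j = 1: C(11,1)·(4)^1 = 11·4 = 44.
  j = 2: C(11,2)·(4)^2 = 55·16 = 880.
  V_q(n, t) = 1 + 44 + 880 = 925.
Step 2: q^n = 5^11 = 48828125.
Step 3: Hamming bound ⌊q^n / V_q(n,t)⌋ = ⌊48828125/925⌋ = 52787.
Step 4: Compare |C| = 36977 to 52787: satisfied.
The claimed |C| lies below the Hamming bound.


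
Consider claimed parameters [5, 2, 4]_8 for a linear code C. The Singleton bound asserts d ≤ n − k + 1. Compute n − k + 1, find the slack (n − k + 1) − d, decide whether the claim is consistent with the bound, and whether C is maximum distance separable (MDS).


Singleton RHS = n − k + 1 = 4, slack = 0, bound satisfied, MDS.

Singleton bound: d ≤ n − k + 1.
Here n = 5, k = 2, so n − k + 1 = 4.
Given d = 4, check d ≤ 4: YES.
Slack = (n − k + 1) − d = 0.
The code is MDS (slack = 0).
Description: the claimed parameters are [5, 2, 4]_8; such a code would be MDS (meets Singleton bound).


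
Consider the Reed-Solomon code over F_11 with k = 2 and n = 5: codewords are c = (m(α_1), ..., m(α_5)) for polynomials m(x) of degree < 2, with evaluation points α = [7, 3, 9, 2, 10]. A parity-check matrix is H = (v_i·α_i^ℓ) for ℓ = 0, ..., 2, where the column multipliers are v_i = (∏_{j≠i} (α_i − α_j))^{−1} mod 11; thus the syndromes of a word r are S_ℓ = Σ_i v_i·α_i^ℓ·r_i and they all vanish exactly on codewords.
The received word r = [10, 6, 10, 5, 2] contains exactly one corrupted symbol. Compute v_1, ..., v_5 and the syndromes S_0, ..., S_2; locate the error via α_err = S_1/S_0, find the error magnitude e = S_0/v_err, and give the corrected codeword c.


S = (5, 1, 9), error at position 3, error magnitude e = 9, c = [10, 6, 1, 5, 2].

Step 1: column multipliers v_i = (∏_{j≠i}(α_i − α_j))^{−1} mod 11.
  i = 1 (α = 7): (7−3)(7−9)(7−2)(7−10) = 4·(−2)·5·(−3) = 120 ≡ 10, so v_1 = 10^{−1} = 10 (mod 11).
  i = 2 (α = 3): (3−7)(3−9)(3−2)(3−10) = (−4)·(−6)·1·(−7) = −168 ≡ 8, so v_2 = 8^{−1} = 7 (mod 11).
  i = 3 (α = 9): (9−7)(9−3)(9−2)(9−10) = 2·6·7·(−1) = −84 ≡ 4, so v_3 = 4^{−1} = 3 (mod 11).
  i = 4 (α = 2): (2−7)(2−3)(2−9)(2−10) = (−5)·(−1)·(−7)·(−8) = 280 ≡ 5, so v_4 = 5^{−1} = 9 (mod 11).
  i = 5 (α = 10): (10−7)(10−3)(10−9)(10−2) = 3·7·1·8 = 168 ≡ 3, so v_5 = 3^{−1} = 4 (mod 11).
  v = [10, 7, 3, 9, 4].
Step 2: syndromes of r = [10, 6, 10, 5, 2] (all sums mod 11).
  S_0 = Σ v_i r_i = 10·10 + 7·6 + 3·10 + 9·5 + 4·2 = 225 ≡ 5.
  S_1 = Σ v_i α_i r_i = 10·7·10 + 7·3·6 + 3·9·10 + 9·2·5 + 4·10·2 = 1266 ≡ 1.
  α_i^2 mod 11 = [5, 9, 4, 4, 1].
  S_2 = Σ v_i α_i^2 r_i = 10·5·10 + 7·9·6 + 3·4·10 + 9·4·5 + 4·1·2 = 1186 ≡ 9.
  S = (5, 1, 9) ≠ 0, so r is not a codeword (an error is present).
Step 3: locate the error. For a single error e at position i, S_ℓ = v_i·e·α_i^ℓ, so α_err = S_1/S_0.
  S_0^{−1} = 5^{−1} = 9 (mod 11), so α_err = 1·9 = 9 ≡ 9 = α_3. Error position i = 3.
  Consistency check: S_2/S_1 = 9·1 = 9 ≡ 9 = α_err ✓ (single-error assumption holds).
Step 4: error magnitude e = S_0/v_3 = S_0·∏_{j≠3}(α_3 − α_j) = 5·4 = 20 ≡ 9 (mod 11).
Step 5: correct position 3: c_3 = r_3 − e = 10 − 9 ≡ 1 (mod 11). Hence c = [10, 6, 1, 5, 2].
  Check: interpolating c through the α_i gives m(x) = 3 + 1·x (degree < 2) with m(α_i) = c_i for every i, so c is indeed a codeword.


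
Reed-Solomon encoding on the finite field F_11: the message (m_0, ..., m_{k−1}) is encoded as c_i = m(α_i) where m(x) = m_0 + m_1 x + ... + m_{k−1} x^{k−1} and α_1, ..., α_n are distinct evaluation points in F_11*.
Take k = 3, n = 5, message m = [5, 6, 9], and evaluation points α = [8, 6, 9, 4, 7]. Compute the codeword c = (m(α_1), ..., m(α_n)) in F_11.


c = [2, 2, 7, 8, 4]

Message polynomial: m(x) = 5 + 6·x + 9·x^2 (mod 11).
For each evaluation point α_i, compute m(α_i) mod 11:
  α_1 = 8: Horner steps 9 → 1 → 2, so m(8) = 2.
  α_2 = 6: Horner steps 9 → 5 → 2, so m(6) = 2.
  α_3 = 9: Horner steps 9 → 10 → 7, so m(9) = 7.
  α_4 = 4: Horner steps 9 → 9 → 8, so m(4) = 8.
  α_5 = 7: Horner steps 9 → 3 → 4, so m(7) = 4.
Codeword c = [2, 2, 7, 8, 4] ∈ F_11^5.


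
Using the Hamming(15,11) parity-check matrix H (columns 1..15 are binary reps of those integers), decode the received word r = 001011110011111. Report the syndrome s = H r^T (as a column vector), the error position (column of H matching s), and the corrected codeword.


s = (0, 1, 0, 0)^T, error position = 4, corrected codeword c = 001111110011111

Compute s = H r^T mod 2 one row at a time:
  s_1 = 1 + 0 + 0 + 1 + 1 + 1 + 1 + 1 = 6 ≡ 0 (mod 2).
  s_2 = 0 + 1 + 1 + 1 + 1 + 1 + 1 + 1 = 7 ≡ 1 (mod 2).
  s_3 = 0 + 1 + 1 + 1 + 0 + 1 + 1 + 1 = 6 ≡ 0 (mod 2).
  s_4 = 0 + 1 + 1 + 1 + 0 + 1 + 1 + 1 = 6 ≡ 0 (mod 2).
s = (0, 1, 0, 0)^T — this equals column 4 of H (binary 0100), so error is at position 4.
Correct: flip bit 4 of r = 001011110011111 to get c = 001111110011111.


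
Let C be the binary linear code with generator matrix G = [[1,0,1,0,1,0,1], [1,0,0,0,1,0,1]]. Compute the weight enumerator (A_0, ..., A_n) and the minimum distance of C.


Weight distribution: A_0 = 1, A_1 = 1, A_3 = 1, A_4 = 1. Minimum distance d = 1.

Enumerate all 2^2 = 4 messages m ∈ F_2^2.
For each, compute codeword c = mG in F_2^7, then tally its weight.
  m = 00 → c = 0000000, weight = 0.
  m = 10 → c = 1010101, weight = 4.
  m = 01 → c = 1000101, weight = 3.
  m = 11 → c = 0010000, weight = 1.
Tally weights:
  weight 0: 1 codewords.
  weight 1: 1 codewords.
  weight 3: 1 codewords.
  weight 4: 1 codewords.
Minimum distance d = smallest w > 0 with A_w > 0 = 1.
Sanity: Σ A_w = 4 = 2^2 = 4 ✓.


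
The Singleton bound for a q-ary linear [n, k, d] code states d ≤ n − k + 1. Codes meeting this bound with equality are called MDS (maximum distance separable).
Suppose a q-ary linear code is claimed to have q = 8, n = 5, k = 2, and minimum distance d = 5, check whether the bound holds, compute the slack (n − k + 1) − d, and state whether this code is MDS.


Singleton RHS = n − k + 1 = 4, slack = -1, bound violated (no such code; not MDS).

Singleton bound: d ≤ n − k + 1.
Here n = 5, k = 2, so n − k + 1 = 4.
Given d = 5, check d ≤ 4: NO.
Slack = (n − k + 1) − d = -1.
The slack is negative: d = 5 exceeds n − k + 1 = 4 by 1, so the Singleton bound is violated and no linear [5, 2, 5]_8 code can exist. In particular it is not MDS (MDS requires d = n − k + 1 exactly).
Description: the claimed parameters are [5, 2, 5]_8; such a code would be impossible (violates the Singleton bound).


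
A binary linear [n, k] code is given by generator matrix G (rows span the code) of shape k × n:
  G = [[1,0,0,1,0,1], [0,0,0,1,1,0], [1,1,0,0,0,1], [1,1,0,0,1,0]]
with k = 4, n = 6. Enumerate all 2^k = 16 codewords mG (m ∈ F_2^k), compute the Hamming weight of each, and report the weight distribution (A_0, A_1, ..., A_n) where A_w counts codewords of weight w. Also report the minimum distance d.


Weight distribution: A_0 = 1, A_1 = 1, A_2 = 6, A_3 = 6, A_4 = 1, A_5 = 1. Minimum distance d = 1.

Enumerate all 2^4 = 16 messages m ∈ F_2^4.
For each, compute codeword c = mG in F_2^6, then tally its weight.
  m = 0000 → c = 000000, weight = 0.
  m = 1000 → c = 100101, weight = 3.
  m = 0100 → c = 000110, weight = 2.
  m = 1100 → c = 100011, weight = 3.
  m = 0010 → c = 110001, weight = 3.
  m = 1010 → c = 010100, weight = 2.
  m = 0110 → c = 110111, weight = 5.
  m = 1110 → c = 010010, weight = 2.
  m = 0001 → c = 110010, weight = 3.
  m = 1001 → c = 010111, weight = 4.
  m = 0101 → c = 110100, weight = 3.
  m = 1101 → c = 010001, weight = 2.
  m = 0011 → c = 000011, weight = 2.
  m = 1011 → c = 100110, weight = 3.
  m = 0111 → c = 000101, weight = 2.
  m = 1111 → c = 100000, weight = 1.
Tally weights:
  weight 0: 1 codewords.
  weight 1: 1 codewords.
  weight 2: 6 codewords.
  weight 3: 6 codewords.
  weight 4: 1 codewords.
  weight 5: 1 codewords.
Minimum distance d = smallest w > 0 with A_w > 0 = 1.
Sanity: Σ A_w = 16 = 2^4 = 16 ✓.


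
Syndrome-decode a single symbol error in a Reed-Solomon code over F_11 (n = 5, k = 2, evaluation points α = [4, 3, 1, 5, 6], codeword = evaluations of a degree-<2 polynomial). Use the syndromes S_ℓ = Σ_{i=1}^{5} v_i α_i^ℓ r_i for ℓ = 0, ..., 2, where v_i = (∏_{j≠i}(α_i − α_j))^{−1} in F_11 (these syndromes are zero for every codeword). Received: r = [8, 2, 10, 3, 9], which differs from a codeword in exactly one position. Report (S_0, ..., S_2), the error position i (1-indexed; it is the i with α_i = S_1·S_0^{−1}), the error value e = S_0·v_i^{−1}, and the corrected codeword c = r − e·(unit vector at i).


S = (2, 2, 2), error at position 3, error magnitude e = 9, c = [8, 2, 1, 3, 9].

Step 1: column multipliers v_i = (∏_{j≠i}(α_i − α_j))^{−1} mod 11.
  i = 1 (α = 4): (4−3)(4−1)(4−5)(4−6) = 1·3·(−1)·(−2) = 6 ≡ 6, so v_1 = 6^{−1} = 2 (mod 11).
  i = 2 (α = 3): (3−4)(3−1)(3−5)(3−6) = (−1)·2·(−2)·(−3) = −12 ≡ 10, so v_2 = 10^{−1} = 10 (mod 11).
  i = 3 (α = 1): (1−4)(1−3)(1−5)(1−6) = (−3)·(−2)·(−4)·(−5) = 120 ≡ 10, so v_3 = 10^{−1} = 10 (mod 11).
  i = 4 (α = 5): (5−4)(5−3)(5−1)(5−6) = 1·2·4·(−1) = −8 ≡ 3, so v_4 = 3^{−1} = 4 (mod 11).
  i = 5 (α = 6): (6−4)(6−3)(6−1)(6−5) = 2·3·5·1 = 30 ≡ 8, so v_5 = 8^{−1} = 7 (mod 11).
  v = [2, 10, 10, 4, 7].
Step 2: syndromes of r = [8, 2, 10, 3, 9] (all sums mod 11).
  S_0 = Σ v_i r_i = 2·8 + 10·2 + 10·10 + 4·3 + 7·9 = 211 ≡ 2.
  S_1 = Σ v_i α_i r_i = 2·4·8 + 10·3·2 + 10·1·10 + 4·5·3 + 7·6·9 = 662 ≡ 2.
  α_i^2 mod 11 = [5, 9, 1, 3, 3].
  S_2 = Σ v_i α_i^2 r_i = 2·5·8 + 10·9·2 + 10·1·10 + 4·3·3 + 7·3·9 = 585 ≡ 2.
  S = (2, 2, 2) ≠ 0, so r is not a codeword (an error is present).
Step 3: locate the error. For a single error e at position i, S_ℓ = v_i·e·α_i^ℓ, so α_err = S_1/S_0.
  S_0^{−1} = 2^{−1} = 6 (mod 11), so α_err = 2·6 = 12 ≡ 1 = α_3. Error position i = 3.
  Consistency check: S_2/S_1 = 2·6 = 12 ≡ 1 = α_err ✓ (single-error assumption holds).
Step 4: error magnitude e = S_0/v_3 = S_0·∏_{j≠3}(α_3 − α_j) = 2·10 = 20 ≡ 9 (mod 11).
Step 5: correct position 3: c_3 = r_3 − e = 10 − 9 ≡ 1 (mod 11). Hence c = [8, 2, 1, 3, 9].
  Check: interpolating c through the α_i gives m(x) = 6 + 6·x (degree < 2) with m(α_i) = c_i for every i, so c is indeed a codeword.


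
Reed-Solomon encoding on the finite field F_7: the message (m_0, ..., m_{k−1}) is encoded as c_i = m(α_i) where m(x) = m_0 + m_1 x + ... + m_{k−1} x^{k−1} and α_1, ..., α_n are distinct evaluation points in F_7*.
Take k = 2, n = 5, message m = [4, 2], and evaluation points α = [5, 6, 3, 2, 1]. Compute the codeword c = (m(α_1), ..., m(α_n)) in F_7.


c = [0, 2, 3, 1, 6]

Message polynomial: m(x) = 4 + 2·x (mod 7).
For each evaluation point α_i, compute m(α_i) mod 7:
  α_1 = 5: Horner steps 2 → 0, so m(5) = 0.
  α_2 = 6: Horner steps 2 → 2, so m(6) = 2.
  α_3 = 3: Horner steps 2 → 3, so m(3) = 3.
  α_4 = 2: Horner steps 2 → 1, so m(2) = 1.
  α_5 = 1: Horner steps 2 → 6, so m(1) = 6.
Codeword c = [0, 2, 3, 1, 6] ∈ F_7^5.


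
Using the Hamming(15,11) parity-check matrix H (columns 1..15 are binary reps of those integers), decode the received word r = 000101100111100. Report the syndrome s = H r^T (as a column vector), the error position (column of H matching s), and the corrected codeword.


s = (0, 1, 0, 1)^T, error position = 5, corrected codeword c = 000111100111100

Compute s = H r^T mod 2 one row at a time:
  s_1 = 0 + 0 + 1 + 1 + 1 + 1 + 0 + 0 = 4 ≡ 0 (mod 2).
  s_2 = 1 + 0 + 1 + 1 + 1 + 1 + 0 + 0 = 5 ≡ 1 (mod 2).
  s_3 = 0 + 0 + 1 + 1 + 1 + 1 + 0 + 0 = 4 ≡ 0 (mod 2).
  s_4 = 0 + 0 + 0 + 1 + 0 + 1 + 1 + 0 = 3 ≡ 1 (mod 2).
s = (0, 1, 0, 1)^T — this equals column 5 of H (binary 0101), so error is at position 5.
Correct: flip bit 5 of r = 000101100111100 to get c = 000111100111100.


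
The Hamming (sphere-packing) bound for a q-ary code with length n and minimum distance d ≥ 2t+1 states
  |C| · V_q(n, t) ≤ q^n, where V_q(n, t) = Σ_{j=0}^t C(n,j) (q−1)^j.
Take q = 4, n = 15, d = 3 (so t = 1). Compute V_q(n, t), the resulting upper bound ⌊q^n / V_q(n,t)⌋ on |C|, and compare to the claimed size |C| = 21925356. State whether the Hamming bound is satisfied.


V_q(n, t) = 46, q^n = 1073741824, Hamming bound = 23342213, |C| = 21925356 ≤ bound (satisfied).

Step 1: Compute V_q(n, t) = Σ_{j=0}^1 C(n, j) (q−1)^j.
  j = 0: C(15,0)·(3)^0 = 1·1 = 1.
  j = 1: C(15,1)·(3)^1 = 15·3 = 45.
  V_q(n, t) = 1 + 45 = 46.
Step 2: q^n = 4^15 = 1073741824.
Step 3: Hamming bound ⌊q^n / V_q(n,t)⌋ = ⌊1073741824/46⌋ = 23342213.
Step 4: Compare |C| = 21925356 to 23342213: satisfied.
The claimed |C| lies below the Hamming bound.


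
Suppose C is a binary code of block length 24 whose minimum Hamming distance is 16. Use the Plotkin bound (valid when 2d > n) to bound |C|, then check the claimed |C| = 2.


Plotkin bound M ≤ 4; given |C| = 2 ≤ bound (satisfied).

Check applicability: 2d = 32, n = 24.
2d − n = 8 > 0, so Plotkin applies.
Compute d/(2d−n) = 16/8 ≈ 2.0000.
⌊d/(2d−n)⌋ = 2.
Plotkin bound: M ≤ 2·2 = 4.
Given |C| = 2, check: satisfied.
This |C| is below the Plotkin bound.


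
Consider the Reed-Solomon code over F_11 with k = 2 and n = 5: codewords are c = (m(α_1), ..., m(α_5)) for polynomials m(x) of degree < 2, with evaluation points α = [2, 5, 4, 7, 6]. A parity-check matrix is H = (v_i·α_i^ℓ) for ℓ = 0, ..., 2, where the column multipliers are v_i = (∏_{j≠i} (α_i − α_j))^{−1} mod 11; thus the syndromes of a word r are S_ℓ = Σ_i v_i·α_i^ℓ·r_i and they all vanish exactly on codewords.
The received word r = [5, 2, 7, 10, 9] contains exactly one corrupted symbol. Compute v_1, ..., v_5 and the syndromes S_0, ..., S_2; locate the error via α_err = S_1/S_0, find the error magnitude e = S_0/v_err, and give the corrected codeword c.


S = (10, 6, 8), error at position 2, error magnitude e = 5, c = [5, 8, 7, 10, 9].

Step 1: column multipliers v_i = (∏_{j≠i}(α_i − α_j))^{−1} mod 11.
  i = 1 (α = 2): (2−5)(2−4)(2−7)(2−6) = (−3)·(−2)·(−5)·(−4) = 120 ≡ 10, so v_1 = 10^{−1} = 10 (mod 11).
  i = 2 (α = 5): (5−2)(5−4)(5−7)(5−6) = 3·1·(−2)·(−1) = 6 ≡ 6, so v_2 = 6^{−1} = 2 (mod 11).
  i = 3 (α = 4): (4−2)(4−5)(4−7)(4−6) = 2·(−1)·(−3)·(−2) = −12 ≡ 10, so v_3 = 10^{−1} = 10 (mod 11).
  i = 4 (α = 7): (7−2)(7−5)(7−4)(7−6) = 5·2·3·1 = 30 ≡ 8, so v_4 = 8^{−1} = 7 (mod 11).
  i = 5 (α = 6): (6−2)(6−5)(6−4)(6−7) = 4·1·2·(−1) = −8 ≡ 3, so v_5 = 3^{−1} = 4 (mod 11).
  v = [10, 2, 10, 7, 4].
Step 2: syndromes of r = [5, 2, 7, 10, 9] (all sums mod 11).
  S_0 = Σ v_i r_i = 10·5 + 2·2 + 10·7 + 7·10 + 4·9 = 230 ≡ 10.
  S_1 = Σ v_i α_i r_i = 10·2·5 + 2·5·2 + 10·4·7 + 7·7·10 + 4·6·9 = 1106 ≡ 6.
  α_i^2 mod 11 = [4, 3, 5, 5, 3].
  S_2 = Σ v_i α_i^2 r_i = 10·4·5 + 2·3·2 + 10·5·7 + 7·5·10 + 4·3·9 = 1020 ≡ 8.
  S = (10, 6, 8) ≠ 0, so r is not a codeword (an error is present).
Step 3: locate the error. For a single error e at position i, S_ℓ = v_i·e·α_i^ℓ, so α_err = S_1/S_0.
  S_0^{−1} = 10^{−1} = 10 (mod 11), so α_err = 6·10 = 60 ≡ 5 = α_2. Error position i = 2.
  Consistency check: S_2/S_1 = 8·2 = 16 ≡ 5 = α_err ✓ (single-error assumption holds).
Step 4: error magnitude e = S_0/v_2 = S_0·∏_{j≠2}(α_2 − α_j) = 10·6 = 60 ≡ 5 (mod 11).
Step 5: correct position 2: c_2 = r_2 − e = 2 − 5 ≡ 8 (mod 11). Hence c = [5, 8, 7, 10, 9].
  Check: interpolating c through the α_i gives m(x) = 3 + 1·x (degree < 2) with m(α_i) = c_i for every i, so c is indeed a codeword.


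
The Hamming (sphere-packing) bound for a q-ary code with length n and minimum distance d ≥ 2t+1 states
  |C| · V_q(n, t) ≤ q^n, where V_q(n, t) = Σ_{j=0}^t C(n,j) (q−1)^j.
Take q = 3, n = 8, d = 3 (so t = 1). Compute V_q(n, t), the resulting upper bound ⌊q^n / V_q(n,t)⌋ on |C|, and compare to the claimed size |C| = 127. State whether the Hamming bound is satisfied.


V_q(n, t) = 17, q^n = 6561, Hamming bound = 385, |C| = 127 ≤ bound (satisfied).

Step 1: Compute V_q(n, t) = Σ_{j=0}^1 C(n, j) (q−1)^j.
  j = 0: C(8,0)·(2)^0 = 1·1 = 1.
  j = 1: C(8,1)·(2)^1 = 8·2 = 16.
  V_q(n, t) = 1 + 16 = 17.
Step 2: q^n = 3^8 = 6561.
Step 3: Hamming bound ⌊q^n / V_q(n,t)⌋ = ⌊6561/17⌋ = 385.
Step 4: Compare |C| = 127 to 385: satisfied.
The claimed |C| lies below the Hamming bound.


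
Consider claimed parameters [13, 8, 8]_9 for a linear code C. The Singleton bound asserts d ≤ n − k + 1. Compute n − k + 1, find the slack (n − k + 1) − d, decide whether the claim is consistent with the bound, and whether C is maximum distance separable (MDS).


Singleton RHS = n − k + 1 = 6, slack = -2, bound violated (no such code; not MDS).

Singleton bound: d ≤ n − k + 1.
Here n = 13, k = 8, so n − k + 1 = 6.
Given d = 8, check d ≤ 6: NO.
Slack = (n − k + 1) − d = -2.
The slack is negative: d = 8 exceeds n − k + 1 = 6 by 2, so the Singleton bound is violated and no linear [13, 8, 8]_9 code can exist. In particular it is not MDS (MDS requires d = n − k + 1 exactly).
Description: the claimed parameters are [13, 8, 8]_9; such a code would be impossible (violates the Singleton bound).


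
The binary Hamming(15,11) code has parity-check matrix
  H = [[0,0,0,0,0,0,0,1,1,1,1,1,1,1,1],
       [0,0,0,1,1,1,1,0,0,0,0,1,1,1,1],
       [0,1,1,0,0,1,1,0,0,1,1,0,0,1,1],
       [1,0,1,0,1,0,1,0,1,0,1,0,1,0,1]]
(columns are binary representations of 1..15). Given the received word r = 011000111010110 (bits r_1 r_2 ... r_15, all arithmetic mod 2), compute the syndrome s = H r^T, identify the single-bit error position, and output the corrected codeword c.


s = (1, 1, 1, 1)^T, error position = 15, corrected codeword c = 011000111010111

Compute s = H r^T mod 2 one row at a time:
  s_1 = 1 + 1 + 0 + 1 + 0 + 1 + 1 + 0 = 5 ≡ 1 (mod 2).
  s_2 = 0 + 0 + 0 + 1 + 0 + 1 + 1 + 0 = 3 ≡ 1 (mod 2).
  s_3 = 1 + 1 + 0 + 1 + 0 + 1 + 1 + 0 = 5 ≡ 1 (mod 2).
  s_4 = 0 + 1 + 0 + 1 + 1 + 1 + 1 + 0 = 5 ≡ 1 (mod 2).
s = (1, 1, 1, 1)^T — this equals column 15 of H (binary 1111), so error is at position 15.
Correct: flip bit 15 of r = 011000111010110 to get c = 011000111010111.


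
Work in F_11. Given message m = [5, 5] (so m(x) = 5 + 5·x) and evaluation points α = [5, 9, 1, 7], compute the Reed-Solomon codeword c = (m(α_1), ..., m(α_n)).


c = [8, 6, 10, 7]

Message polynomial: m(x) = 5 + 5·x (mod 11).
For each evaluation point α_i, compute m(α_i) mod 11:
  α_1 = 5: Horner steps 5 → 8, so m(5) = 8.
  α_2 = 9: Horner steps 5 → 6, so m(9) = 6.
  α_3 = 1: Horner steps 5 → 10, so m(1) = 10.
  α_4 = 7: Horner steps 5 → 7, so m(7) = 7.
Codeword c = [8, 6, 10, 7] ∈ F_11^4.


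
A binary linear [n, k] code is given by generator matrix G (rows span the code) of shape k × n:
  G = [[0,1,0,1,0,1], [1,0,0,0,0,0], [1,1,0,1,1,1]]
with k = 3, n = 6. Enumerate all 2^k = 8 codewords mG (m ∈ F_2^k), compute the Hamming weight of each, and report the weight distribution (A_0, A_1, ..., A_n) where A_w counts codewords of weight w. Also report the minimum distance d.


Weight distribution: A_0 = 1, A_1 = 2, A_2 = 1, A_3 = 1, A_4 = 2, A_5 = 1. Minimum distance d = 1.

Enumerate all 2^3 = 8 messages m ∈ F_2^3.
For each, compute codeword c = mG in F_2^6, then tally its weight.
  m = 000 → c = 000000, weight = 0.
  m = 100 → c = 010101, weight = 3.
  m = 010 → c = 100000, weight = 1.
  m = 110 → c = 110101, weight = 4.
  m = 001 → c = 110111, weight = 5.
  m = 101 → c = 100010, weight = 2.
  m = 011 → c = 010111, weight = 4.
  m = 111 → c = 000010, weight = 1.
Tally weights:
  weight 0: 1 codewords.
  weight 1: 2 codewords.
  weight 2: 1 codewords.
  weight 3: 1 codewords.
  weight 4: 2 codewords.
  weight 5: 1 codewords.
Minimum distance d = smallest w > 0 with A_w > 0 = 1.
Sanity: Σ A_w = 8 = 2^3 = 8 ✓.


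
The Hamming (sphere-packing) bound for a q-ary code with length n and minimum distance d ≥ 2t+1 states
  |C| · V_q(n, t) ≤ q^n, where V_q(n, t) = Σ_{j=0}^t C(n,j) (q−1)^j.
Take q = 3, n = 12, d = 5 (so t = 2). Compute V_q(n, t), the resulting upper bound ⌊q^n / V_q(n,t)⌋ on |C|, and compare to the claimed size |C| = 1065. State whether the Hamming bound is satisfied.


V_q(n, t) = 289, q^n = 531441, Hamming bound = 1838, |C| = 1065 ≤ bound (satisfied).

Step 1: Compute V_q(n, t) = Σ_{j=0}^2 C(n, j) (q−1)^j.
  j = 0: C(12,0)·(2)^0 = 1·1 = 1.
  j = 1: C(12,1)·(2)^1 = 12·2 = 24.
  j = 2: C(12,2)·(2)^2 = 66·4 = 264.
  V_q(n, t) = 1 + 24 + 264 = 289.
Step 2: q^n = 3^12 = 531441.
Step 3: Hamming bound ⌊q^n / V_q(n,t)⌋ = ⌊531441/289⌋ = 1838.
Step 4: Compare |C| = 1065 to 1838: satisfied.
The claimed |C| lies below the Hamming bound.


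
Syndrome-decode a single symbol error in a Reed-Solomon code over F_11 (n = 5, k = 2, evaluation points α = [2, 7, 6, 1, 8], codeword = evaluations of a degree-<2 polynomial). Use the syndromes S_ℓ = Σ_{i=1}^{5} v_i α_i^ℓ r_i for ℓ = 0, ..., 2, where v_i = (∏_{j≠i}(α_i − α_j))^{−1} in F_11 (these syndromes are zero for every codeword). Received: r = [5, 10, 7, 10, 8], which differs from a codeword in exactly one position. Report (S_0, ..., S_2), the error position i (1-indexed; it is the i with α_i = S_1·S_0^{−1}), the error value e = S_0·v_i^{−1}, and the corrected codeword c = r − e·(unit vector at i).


S = (10, 4, 6), error at position 2, error magnitude e = 8, c = [5, 2, 7, 10, 8].

Step 1: column multipliers v_i = (∏_{j≠i}(α_i − α_j))^{−1} mod 11.
  i = 1 (α = 2): (2−7)(2−6)(2−1)(2−8) = (−5)·(−4)·1·(−6) = −120 ≡ 1, so v_1 = 1^{−1} = 1 (mod 11).
  i = 2 (α = 7): (7−2)(7−6)(7−1)(7−8) = 5·1·6·(−1) = −30 ≡ 3, so v_2 = 3^{−1} = 4 (mod 11).
  i = 3 (α = 6): (6−2)(6−7)(6−1)(6−8) = 4·(−1)·5·(−2) = 40 ≡ 7, so v_3 = 7^{−1} = 8 (mod 11).
  i = 4 (α = 1): (1−2)(1−7)(1−6)(1−8) = (−1)·(−6)·(−5)·(−7) = 210 ≡ 1, so v_4 = 1^{−1} = 1 (mod 11).
  i = 5 (α = 8): (8−2)(8−7)(8−6)(8−1) = 6·1·2·7 = 84 ≡ 7, so v_5 = 7^{−1} = 8 (mod 11).
  v = [1, 4, 8, 1, 8].
Step 2: syndromes of r = [5, 10, 7, 10, 8] (all sums mod 11).
  S_0 = Σ v_i r_i = 1·5 + 4·10 + 8·7 + 1·10 + 8·8 = 175 ≡ 10.
  S_1 = Σ v_i α_i r_i = 1·2·5 + 4·7·10 + 8·6·7 + 1·1·10 + 8·8·8 = 1148 ≡ 4.
  α_i^2 mod 11 = [4, 5, 3, 1, 9].
  S_2 = Σ v_i α_i^2 r_i = 1·4·5 + 4·5·10 + 8·3·7 + 1·1·10 + 8·9·8 = 974 ≡ 6.
  S = (10, 4, 6) ≠ 0, so r is not a codeword (an error is present).
Step 3: locate the error. For a single error e at position i, S_ℓ = v_i·e·α_i^ℓ, so α_err = S_1/S_0.
  S_0^{−1} = 10^{−1} = 10 (mod 11), so α_err = 4·10 = 40 ≡ 7 = α_2. Error position i = 2.
  Consistency check: S_2/S_1 = 6·3 = 18 ≡ 7 = α_err ✓ (single-error assumption holds).
Step 4: error magnitude e = S_0/v_2 = S_0·∏_{j≠2}(α_2 − α_j) = 10·3 = 30 ≡ 8 (mod 11).
Step 5: correct position 2: c_2 = r_2 − e = 10 − 8 ≡ 2 (mod 11). Hence c = [5, 2, 7, 10, 8].
  Check: interpolating c through the α_i gives m(x) = 4 + 6·x (degree < 2) with m(α_i) = c_i for every i, so c is indeed a codeword.


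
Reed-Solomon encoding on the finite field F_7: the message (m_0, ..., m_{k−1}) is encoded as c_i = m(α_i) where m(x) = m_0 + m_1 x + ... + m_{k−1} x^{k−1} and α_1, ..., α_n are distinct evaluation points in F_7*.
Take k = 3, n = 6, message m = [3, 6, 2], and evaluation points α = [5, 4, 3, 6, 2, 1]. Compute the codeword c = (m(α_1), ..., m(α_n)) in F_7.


c = [6, 3, 4, 6, 2, 4]

Message polynomial: m(x) = 3 + 6·x + 2·x^2 (mod 7).
For each evaluation point α_i, compute m(α_i) mod 7:
  α_1 = 5: Horner steps 2 → 2 → 6, so m(5) = 6.
  α_2 = 4: Horner steps 2 → 0 → 3, so m(4) = 3.
  α_3 = 3: Horner steps 2 → 5 → 4, so m(3) = 4.
  α_4 = 6: Horner steps 2 → 4 → 6, so m(6) = 6.
  α_5 = 2: Horner steps 2 → 3 → 2, so m(2) = 2.
  α_6 = 1: Horner steps 2 → 1 → 4, so m(1) = 4.
Codeword c = [6, 3, 4, 6, 2, 4] ∈ F_7^6.


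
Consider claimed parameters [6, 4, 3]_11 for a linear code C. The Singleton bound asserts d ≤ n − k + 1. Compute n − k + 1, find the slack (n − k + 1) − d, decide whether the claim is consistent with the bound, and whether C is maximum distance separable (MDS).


Singleton RHS = n − k + 1 = 3, slack = 0, bound satisfied, MDS.

Singleton bound: d ≤ n − k + 1.
Here n = 6, k = 4, so n − k + 1 = 3.
Given d = 3, check d ≤ 3: YES.
Slack = (n − k + 1) − d = 0.
The code is MDS (slack = 0).
Description: the claimed parameters are [6, 4, 3]_11; such a code would be MDS (meets Singleton bound).


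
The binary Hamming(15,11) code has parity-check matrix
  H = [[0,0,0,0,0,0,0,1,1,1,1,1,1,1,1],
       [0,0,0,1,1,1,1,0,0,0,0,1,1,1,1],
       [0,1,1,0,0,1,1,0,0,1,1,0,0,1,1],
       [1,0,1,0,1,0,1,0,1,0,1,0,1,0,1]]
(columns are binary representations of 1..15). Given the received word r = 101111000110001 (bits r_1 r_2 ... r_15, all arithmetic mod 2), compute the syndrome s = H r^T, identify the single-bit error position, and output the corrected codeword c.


s = (1, 0, 1, 1)^T, error position = 11, corrected codeword c = 101111000100001

Compute s = H r^T mod 2 one row at a time:
  s_1 = 0 + 0 + 1 + 1 + 0 + 0 + 0 + 1 = 3 ≡ 1 (mod 2).
  s_2 = 1 + 1 + 1 + 0 + 0 + 0 + 0 + 1 = 4 ≡ 0 (mod 2).
  s_3 = 0 + 1 + 1 + 0 + 1 + 1 + 0 + 1 = 5 ≡ 1 (mod 2).
  s_4 = 1 + 1 + 1 + 0 + 0 + 1 + 0 + 1 = 5 ≡ 1 (mod 2).
s = (1, 0, 1, 1)^T — this equals column 11 of H (binary 1011), so error is at position 11.
Correct: flip bit 11 of r = 101111000110001 to get c = 101111000100001.


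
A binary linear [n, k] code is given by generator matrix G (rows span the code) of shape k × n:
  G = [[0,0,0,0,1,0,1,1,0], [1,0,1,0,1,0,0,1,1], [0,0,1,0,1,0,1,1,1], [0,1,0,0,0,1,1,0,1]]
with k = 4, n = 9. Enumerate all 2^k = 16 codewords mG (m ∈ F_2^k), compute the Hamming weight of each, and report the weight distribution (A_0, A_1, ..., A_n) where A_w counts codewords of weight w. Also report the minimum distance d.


Weight distribution: A_0 = 1, A_2 = 2, A_3 = 2, A_4 = 5, A_5 = 4, A_7 = 2. Minimum distance d = 2.

Enumerate all 2^4 = 16 messages m ∈ F_2^4.
For each, compute codeword c = mG in F_2^9, then tally its weight.
  m = 0000 → c = 000000000, weight = 0.
  m = 1000 → c = 000010110, weight = 3.
  m = 0100 → c = 101010011, weight = 5.
  m = 1100 → c = 101000101, weight = 4.
  m = 0010 → c = 001010111, weight = 5.
  m = 1010 → c = 001000001, weight = 2.
  m = 0110 → c = 100000100, weight = 2.
  m = 1110 → c = 100010010, weight = 3.
  m = 0001 → c = 010001101, weight = 4.
  m = 1001 → c = 010011011, weight = 5.
  m = 0101 → c = 111011110, weight = 7.
  m = 1101 → c = 111001000, weight = 4.
  m = 0011 → c = 011011010, weight = 5.
  m = 1011 → c = 011001100, weight = 4.
  m = 0111 → c = 110001001, weight = 4.
  m = 1111 → c = 110011111, weight = 7.
Tally weights:
  weight 0: 1 codewords.
  weight 2: 2 codewords.
  weight 3: 2 codewords.
  weight 4: 5 codewords.
  weight 5: 4 codewords.
  weight 7: 2 codewords.
Minimum distance d = smallest w > 0 with A_w > 0 = 2.
Sanity: Σ A_w = 16 = 2^4 = 16 ✓.


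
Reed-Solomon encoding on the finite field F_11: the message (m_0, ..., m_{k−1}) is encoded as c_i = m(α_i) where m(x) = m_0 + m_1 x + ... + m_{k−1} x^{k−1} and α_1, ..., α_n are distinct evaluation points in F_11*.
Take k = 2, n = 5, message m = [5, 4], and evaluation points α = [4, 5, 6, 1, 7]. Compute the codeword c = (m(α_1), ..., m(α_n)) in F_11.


c = [10, 3, 7, 9, 0]

Message polynomial: m(x) = 5 + 4·x (mod 11).
For each evaluation point α_i, compute m(α_i) mod 11:
  α_1 = 4: Horner steps 4 → 10, so m(4) = 10.
  α_2 = 5: Horner steps 4 → 3, so m(5) = 3.
  α_3 = 6: Horner steps 4 → 7, so m(6) = 7.
  α_4 = 1: Horner steps 4 → 9, so m(1) = 9.
  α_5 = 7: Horner steps 4 → 0, so m(7) = 0.
Codeword c = [10, 3, 7, 9, 0] ∈ F_11^5.


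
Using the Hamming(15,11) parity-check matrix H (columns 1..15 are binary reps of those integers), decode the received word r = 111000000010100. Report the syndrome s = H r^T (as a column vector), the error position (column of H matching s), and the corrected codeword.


s = (0, 1, 1, 0)^T, error position = 6, corrected codeword c = 111001000010100

Compute s = H r^T mod 2 one row at a time:
  s_1 = 0 + 0 + 0 + 1 + 0 + 1 + 0 + 0 = 2 ≡ 0 (mod 2).
  s_2 = 0 + 0 + 0 + 0 + 0 + 1 + 0 + 0 = 1 ≡ 1 (mod 2).
  s_3 = 1 + 1 + 0 + 0 + 0 + 1 + 0 + 0 = 3 ≡ 1 (mod 2).
  s_4 = 1 + 1 + 0 + 0 + 0 + 1 + 1 + 0 = 4 ≡ 0 (mod 2).
s = (0, 1, 1, 0)^T — this equals column 6 of H (binary 0110), so error is at position 6.
Correct: flip bit 6 of r = 111000000010100 to get c = 111001000010100.


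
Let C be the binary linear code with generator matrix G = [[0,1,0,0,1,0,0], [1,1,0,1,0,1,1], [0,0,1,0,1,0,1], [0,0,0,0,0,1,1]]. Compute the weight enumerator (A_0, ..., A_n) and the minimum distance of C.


Weight distribution: A_0 = 1, A_2 = 2, A_3 = 6, A_4 = 3, A_5 = 2, A_6 = 2. Minimum distance d = 2.

Enumerate all 2^4 = 16 messages m ∈ F_2^4.
For each, compute codeword c = mG in F_2^7, then tally its weight.
  m = 0000 → c = 0000000, weight = 0.
  m = 1000 → c = 0100100, weight = 2.
  m = 0100 → c = 1101011, weight = 5.
  m = 1100 → c = 1001111, weight = 5.
  m = 0010 → c = 0010101, weight = 3.
  m = 1010 → c = 0110001, weight = 3.
  m = 0110 → c = 1111110, weight = 6.
  m = 1110 → c = 1011010, weight = 4.
  m = 0001 → c = 0000011, weight = 2.
  m = 1001 → c = 0100111, weight = 4.
  m = 0101 → c = 1101000, weight = 3.
  m = 1101 → c = 1001100, weight = 3.
  m = 0011 → c = 0010110, weight = 3.
  m = 1011 → c = 0110010, weight = 3.
  m = 0111 → c = 1111101, weight = 6.
  m = 1111 → c = 1011001, weight = 4.
Tally weights:
  weight 0: 1 codewords.
  weight 2: 2 codewords.
  weight 3: 6 codewords.
  weight 4: 3 codewords.
  weight 5: 2 codewords.
  weight 6: 2 codewords.
Minimum distance d = smallest w > 0 with A_w > 0 = 2.
Sanity: Σ A_w = 16 = 2^4 = 16 ✓.


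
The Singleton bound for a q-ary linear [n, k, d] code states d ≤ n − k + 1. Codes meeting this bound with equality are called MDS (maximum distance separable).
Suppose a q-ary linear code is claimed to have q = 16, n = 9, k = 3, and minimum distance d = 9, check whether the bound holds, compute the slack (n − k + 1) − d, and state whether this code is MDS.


Singleton RHS = n − k + 1 = 7, slack = -2, bound violated (no such code; not MDS).

Singleton bound: d ≤ n − k + 1.
Here n = 9, k = 3, so n − k + 1 = 7.
Given d = 9, check d ≤ 7: NO.
Slack = (n − k + 1) − d = -2.
The slack is negative: d = 9 exceeds n − k + 1 = 7 by 2, so the Singleton bound is violated and no linear [9, 3, 9]_16 code can exist. In particular it is not MDS (MDS requires d = n − k + 1 exactly).
Description: the claimed parameters are [9, 3, 9]_16; such a code would be impossible (violates the Singleton bound).


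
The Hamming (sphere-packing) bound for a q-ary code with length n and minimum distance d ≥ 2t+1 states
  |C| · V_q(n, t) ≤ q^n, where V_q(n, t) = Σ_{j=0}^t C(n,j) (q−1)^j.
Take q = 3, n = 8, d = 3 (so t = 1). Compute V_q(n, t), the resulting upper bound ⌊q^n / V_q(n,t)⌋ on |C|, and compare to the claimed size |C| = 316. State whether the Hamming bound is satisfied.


V_q(n, t) = 17, q^n = 6561, Hamming bound = 385, |C| = 316 ≤ bound (satisfied).

Step 1: Compute V_q(n, t) = Σ_{j=0}^1 C(n, j) (q−1)^j.
  j = 0: C(8,0)·(2)^0 = 1·1 = 1.
  j = 1: C(8,1)·(2)^1 = 8·2 = 16.
  V_q(n, t) = 1 + 16 = 17.
Step 2: q^n = 3^8 = 6561.
Step 3: Hamming bound ⌊q^n / V_q(n,t)⌋ = ⌊6561/17⌋ = 385.
Step 4: Compare |C| = 316 to 385: satisfied.
The claimed |C| lies below the Hamming bound.


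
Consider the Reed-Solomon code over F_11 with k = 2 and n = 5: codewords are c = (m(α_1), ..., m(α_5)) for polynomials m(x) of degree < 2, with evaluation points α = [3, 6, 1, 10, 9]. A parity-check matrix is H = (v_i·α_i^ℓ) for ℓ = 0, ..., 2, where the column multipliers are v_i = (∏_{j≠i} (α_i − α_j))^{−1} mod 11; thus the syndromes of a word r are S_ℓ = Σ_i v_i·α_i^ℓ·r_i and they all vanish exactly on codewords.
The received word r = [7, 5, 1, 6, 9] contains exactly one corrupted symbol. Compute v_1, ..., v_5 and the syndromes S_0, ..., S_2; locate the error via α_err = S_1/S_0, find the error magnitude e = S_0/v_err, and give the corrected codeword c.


S = (5, 1, 9), error at position 5, error magnitude e = 6, c = [7, 5, 1, 6, 3].

Step 1: column multipliers v_i = (∏_{j≠i}(α_i − α_j))^{−1} mod 11.
  i = 1 (α = 3): (3−6)(3−1)(3−10)(3−9) = (−3)·2·(−7)·(−6) = −252 ≡ 1, so v_1 = 1^{−1} = 1 (mod 11).
  i = 2 (α = 6): (6−3)(6−1)(6−10)(6−9) = 3·5·(−4)·(−3) = 180 ≡ 4, so v_2 = 4^{−1} = 3 (mod 11).
  i = 3 (α = 1): (1−3)(1−6)(1−10)(1−9) = (−2)·(−5)·(−9)·(−8) = 720 ≡ 5, so v_3 = 5^{−1} = 9 (mod 11).
  i = 4 (α = 10): (10−3)(10−6)(10−1)(10−9) = 7·4·9·1 = 252 ≡ 10, so v_4 = 10^{−1} = 10 (mod 11).
  i = 5 (α = 9): (9−3)(9−6)(9−1)(9−10) = 6·3·8·(−1) = −144 ≡ 10, so v_5 = 10^{−1} = 10 (mod 11).
  v = [1, 3, 9, 10, 10].
Step 2: syndromes of r = [7, 5, 1, 6, 9] (all sums mod 11).
  S_0 = Σ v_i r_i = 1·7 + 3·5 + 9·1 + 10·6 + 10·9 = 181 ≡ 5.
  S_1 = Σ v_i α_i r_i = 1·3·7 + 3·6·5 + 9·1·1 + 10·10·6 + 10·9·9 = 1530 ≡ 1.
  α_i^2 mod 11 = [9, 3, 1, 1, 4].
  S_2 = Σ v_i α_i^2 r_i = 1·9·7 + 3·3·5 + 9·1·1 + 10·1·6 + 10·4·9 = 537 ≡ 9.
  S = (5, 1, 9) ≠ 0, so r is not a codeword (an error is present).
Step 3: locate the error. For a single error e at position i, S_ℓ = v_i·e·α_i^ℓ, so α_err = S_1/S_0.
  S_0^{−1} = 5^{−1} = 9 (mod 11), so α_err = 1·9 = 9 ≡ 9 = α_5. Error position i = 5.
  Consistency check: S_2/S_1 = 9·1 = 9 ≡ 9 = α_err ✓ (single-error assumption holds).
Step 4: error magnitude e = S_0/v_5 = S_0·∏_{j≠5}(α_5 − α_j) = 5·10 = 50 ≡ 6 (mod 11).
Step 5: correct position 5: c_5 = r_5 − e = 9 − 6 ≡ 3 (mod 11). Hence c = [7, 5, 1, 6, 3].
  Check: interpolating c through the α_i gives m(x) = 9 + 3·x (degree < 2) with m(α_i) = c_i for every i, so c is indeed a codeword.


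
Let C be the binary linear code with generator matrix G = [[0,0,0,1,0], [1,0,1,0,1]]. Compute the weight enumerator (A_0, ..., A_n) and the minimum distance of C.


Weight distribution: A_0 = 1, A_1 = 1, A_3 = 1, A_4 = 1. Minimum distance d = 1.

Enumerate all 2^2 = 4 messages m ∈ F_2^2.
For each, compute codeword c = mG in F_2^5, then tally its weight.
  m = 00 → c = 00000, weight = 0.
  m = 10 → c = 00010, weight = 1.
  m = 01 → c = 10101, weight = 3.
  m = 11 → c = 10111, weight = 4.
Tally weights:
  weight 0: 1 codewords.
  weight 1: 1 codewords.
  weight 3: 1 codewords.
  weight 4: 1 codewords.
Minimum distance d = smallest w > 0 with A_w > 0 = 1.
Sanity: Σ A_w = 4 = 2^2 = 4 ✓.


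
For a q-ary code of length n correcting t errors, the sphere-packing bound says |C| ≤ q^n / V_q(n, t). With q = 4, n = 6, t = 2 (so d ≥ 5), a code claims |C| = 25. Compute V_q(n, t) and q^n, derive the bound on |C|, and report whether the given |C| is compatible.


V_q(n, t) = 154, q^n = 4096, Hamming bound = 26, |C| = 25 ≤ bound (satisfied).

Step 1: Compute V_q(n, t) = Σ_{j=0}^2 C(n, j) (q−1)^j.
  j = 0: C(6,0)·(3)^0 = 1·1 = 1.
  j = 1: C(6,1)·(3)^1 = 6·3 = 18.
  j = 2: C(6,2)·(3)^2 = 15·9 = 135.
  V_q(n, t) = 1 + 18 + 135 = 154.
Step 2: q^n = 4^6 = 4096.
Step 3: Hamming bound ⌊q^n / V_q(n,t)⌋ = ⌊4096/154⌋ = 26.
Step 4: Compare |C| = 25 to 26: satisfied.
The claimed |C| lies below the Hamming bound.
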